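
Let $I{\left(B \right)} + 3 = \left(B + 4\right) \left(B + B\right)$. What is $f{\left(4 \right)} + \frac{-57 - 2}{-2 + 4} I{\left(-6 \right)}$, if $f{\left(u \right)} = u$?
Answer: $- \frac{1231}{2} \approx -615.5$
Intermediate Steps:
$I{\left(B \right)} = -3 + 2 B \left(4 + B\right)$ ($I{\left(B \right)} = -3 + \left(B + 4\right) \left(B + B\right) = -3 + \left(4 + B\right) 2 B = -3 + 2 B \left(4 + B\right)$)
$f{\left(4 \right)} + \frac{-57 - 2}{-2 + 4} I{\left(-6 \right)} = 4 + \frac{-57 - 2}{-2 + 4} \left(-3 + 2 \left(-6\right)^{2} + 8 \left(-6\right)\right) = 4 + - \frac{59}{2} \left(-3 + 2 \cdot 36 - 48\right) = 4 + \left(-59\right) \frac{1}{2} \left(-3 + 72 - 48\right) = 4 - \frac{1239}{2} = - \frac{1231}{2}$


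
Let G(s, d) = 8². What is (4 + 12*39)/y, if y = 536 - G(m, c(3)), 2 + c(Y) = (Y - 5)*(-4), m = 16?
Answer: 1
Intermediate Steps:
c(Y) = 18 - 4*Y (c(Y) = -2 + (Y - 5)*(-4) = -2 + (-5 + Y)*(-4) = -2 + (20 - 4*Y) = 18 - 4*Y)
G(s, d) = 64
y = 472 (y = 536 - 1*64 = 536 - 64 = 472)
(4 + 12*39)/y = (4 + 12*39)/472 = (4 + 468)*(1/472) = 472*(1/472) = 1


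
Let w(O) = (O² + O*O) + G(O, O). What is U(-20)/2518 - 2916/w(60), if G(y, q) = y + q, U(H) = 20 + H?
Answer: -243/610 ≈ -0.39836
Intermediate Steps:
G(y, q) = q + y
w(O) = 2*O + 2*O² (w(O) = (O² + O*O) + (O + O) = (O² + O²) + 2*O = 2*O² + 2*O = 2*O + 2*O²)
U(-20)/2518 - 2916/w(60) = (20 - 20)/2518 - 2916*1/(120*(1 + 60)) = 0*(1/2518) - 2916/(2*60*61) = 0 - 2916/7320 = 0 - 2916*1/7320 = 0 - 243/610 = -243/610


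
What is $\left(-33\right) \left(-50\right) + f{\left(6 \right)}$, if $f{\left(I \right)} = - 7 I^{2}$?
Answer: $1398$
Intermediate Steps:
$\left(-33\right) \left(-50\right) + f{\left(6 \right)} = \left(-33\right) \left(-50\right) - 7 \cdot 6^{2} = 1650 - 252 = 1398$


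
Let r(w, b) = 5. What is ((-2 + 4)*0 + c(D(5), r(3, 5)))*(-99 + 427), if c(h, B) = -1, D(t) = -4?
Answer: -328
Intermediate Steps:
((-2 + 4)*0 + c(D(5), r(3, 5)))*(-99 + 427) = ((-2 + 4)*0 - 1)*(-99 + 427) = (2*0 - 1)*328 = (0 - 1)*328 = -1*328 = -328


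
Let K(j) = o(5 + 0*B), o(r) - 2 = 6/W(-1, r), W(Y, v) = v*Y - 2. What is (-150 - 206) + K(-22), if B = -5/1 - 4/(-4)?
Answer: -2484/7 ≈ -354.86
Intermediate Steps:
B = -4 (B = -5*1 - 4*(-¼) = -5 + 1 = -4)
W(Y, v) = -2 + Y*v (W(Y, v) = Y*v - 2 = -2 + Y*v)
o(r) = 2 + 6/(-2 - r)
K(j) = 8/7 (K(j) = 2*(-1 + (5 + 0*(-4)))/(2 + (5 + 0*(-4))) = 2*(-1 + (5 + 0))/(2 + (5 + 0)) = 2*(-1 + 5)/(2 + 5) = 2*4/7 = 2*(⅐)*4 = 8/7)
(-150 - 206) + K(-22) = (-150 - 206) + 8/7 = -356 + 8/7 = -2484/7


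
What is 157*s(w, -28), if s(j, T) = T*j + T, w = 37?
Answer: -167048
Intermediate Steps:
s(j, T) = T + T*j
157*s(w, -28) = 157*(-28*(1 + 37)) = 157*(-28*38) = 157*(-1064) = -167048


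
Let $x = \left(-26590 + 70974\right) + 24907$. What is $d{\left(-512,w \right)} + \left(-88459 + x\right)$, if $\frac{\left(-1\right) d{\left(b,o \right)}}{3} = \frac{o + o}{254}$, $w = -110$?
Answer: $- \frac{2434006}{127} \approx -19165.0$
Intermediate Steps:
$d{\left(b,o \right)} = - \frac{3 o}{127}$ ($d{\left(b,o \right)} = - 3 \frac{o + o}{254} = - 3 \cdot 2 o \frac{1}{254} = - 3 \frac{o}{127} = - \frac{3 o}{127}$)
$x = 69291$ ($x = 44384 + 24907 = 69291$)
$d{\left(-512,w \right)} + \left(-88459 + x\right) = \left(- \frac{3}{127}\right) \left(-110\right) + \left(-88459 + 69291\right) = \frac{330}{127} - 19168 = - \frac{2434006}{127}$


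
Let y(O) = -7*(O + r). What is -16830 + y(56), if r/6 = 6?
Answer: -17474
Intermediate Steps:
r = 36 (r = 6*6 = 36)
y(O) = -252 - 7*O (y(O) = -7*(O + 36) = -7*(36 + O) = -252 - 7*O)
-16830 + y(56) = -16830 + (-252 - 7*56) = -16830 + (-252 - 392) = -16830 - 644 = -17474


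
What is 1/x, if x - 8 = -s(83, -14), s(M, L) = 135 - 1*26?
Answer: -1/101 ≈ -0.0099010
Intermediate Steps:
s(M, L) = 109 (s(M, L) = 135 - 26 = 109)
x = -101 (x = 8 - 1*109 = 8 - 109 = -101)
1/x = 1/(-101) = -1/101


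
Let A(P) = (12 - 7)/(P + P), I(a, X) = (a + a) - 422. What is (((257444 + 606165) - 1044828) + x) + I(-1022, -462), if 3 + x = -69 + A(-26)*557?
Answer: -9558149/52 ≈ -1.8381e+5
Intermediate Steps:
I(a, X) = -422 + 2*a (I(a, X) = 2*a - 422 = -422 + 2*a)
A(P) = 5/(2*P) (A(P) = 5/((2*P)) = 5*(1/(2*P)) = 5/(2*P))
x = -6529/52 (x = -3 + (-69 + ((5/2)/(-26))*557) = -3 + (-69 + ((5/2)*(-1/26))*557) = -3 + (-69 - 5/52*557) = -3 + (-69 - 2785/52) = -3 - 6373/52 = -6529/52 ≈ -125.56)
(((257444 + 606165) - 1044828) + x) + I(-1022, -462) = (((257444 + 606165) - 1044828) - 6529/52) + (-422 + 2*(-1022)) = ((863609 - 1044828) - 6529/52) + (-422 - 2044) = (-181219 - 6529/52) - 2466 = -9429917/52 - 2466 = -9558149/52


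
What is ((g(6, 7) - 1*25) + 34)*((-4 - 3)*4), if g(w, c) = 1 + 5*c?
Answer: -1260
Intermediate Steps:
((g(6, 7) - 1*25) + 34)*((-4 - 3)*4) = (((1 + 5*7) - 1*25) + 34)*((-4 - 3)*4) = (((1 + 35) - 25) + 34)*(-7*4) = ((36 - 25) + 34)*(-28) = (11 + 34)*(-28) = 45*(-28) = -1260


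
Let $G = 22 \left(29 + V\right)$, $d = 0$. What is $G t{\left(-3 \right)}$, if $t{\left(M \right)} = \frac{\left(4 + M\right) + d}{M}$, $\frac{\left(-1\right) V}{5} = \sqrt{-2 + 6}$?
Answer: $- \frac{418}{3} \approx -139.33$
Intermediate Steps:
$V = -10$ ($V = - 5 \sqrt{-2 + 6} = - 5 \sqrt{4} = \left(-5\right) 2 = -10$)
$t{\left(M \right)} = \frac{4 + M}{M}$ ($t{\left(M \right)} = \frac{\left(4 + M\right) + 0}{M} = \frac{4 + M}{M}$)
$G = 418$ ($G = 22 \left(29 - 10\right) = 22 \cdot 19 = 418$)
$G t{\left(-3 \right)} = 418 \frac{4 - 3}{-3} = 418 \left(\left(- \frac{1}{3}\right) 1\right) = 418 \left(- \frac{1}{3}\right) = - \frac{418}{3}$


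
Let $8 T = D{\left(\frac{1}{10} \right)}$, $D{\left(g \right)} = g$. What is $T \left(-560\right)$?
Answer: $-7$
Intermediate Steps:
$T = \frac{1}{80}$ ($T = \frac{1}{8 \cdot 10} = \frac{1}{8} \cdot \frac{1}{10} = \frac{1}{80} \approx 0.0125$)
$T \left(-560\right) = \frac{1}{80} \left(-560\right) = -7$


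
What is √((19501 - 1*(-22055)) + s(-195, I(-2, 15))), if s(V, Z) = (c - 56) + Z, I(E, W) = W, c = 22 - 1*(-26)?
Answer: √41563 ≈ 203.87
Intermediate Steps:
c = 48 (c = 22 + 26 = 48)
s(V, Z) = -8 + Z (s(V, Z) = (48 - 56) + Z = -8 + Z)
√((19501 - 1*(-22055)) + s(-195, I(-2, 15))) = √((19501 - 1*(-22055)) + (-8 + 15)) = √((19501 + 22055) + 7) = √(41556 + 7) = √41563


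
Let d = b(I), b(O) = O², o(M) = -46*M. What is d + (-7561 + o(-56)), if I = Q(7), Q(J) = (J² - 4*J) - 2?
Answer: -4624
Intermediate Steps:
Q(J) = -2 + J² - 4*J
I = 19 (I = -2 + 7² - 4*7 = -2 + 49 - 28 = 19)
d = 361 (d = 19² = 361)
d + (-7561 + o(-56)) = 361 + (-7561 - 46*(-56)) = 361 + (-7561 + 2576) = 361 - 4985 = -4624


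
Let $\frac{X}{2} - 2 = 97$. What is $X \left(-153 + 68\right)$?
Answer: $-16830$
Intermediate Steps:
$X = 198$ ($X = 4 + 2 \cdot 97 = 4 + 194 = 198$)
$X \left(-153 + 68\right) = 198 \left(-153 + 68\right) = 198 \left(-85\right) = -16830$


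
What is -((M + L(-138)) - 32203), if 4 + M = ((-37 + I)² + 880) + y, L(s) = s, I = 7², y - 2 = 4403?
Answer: 26916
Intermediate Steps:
y = 4405 (y = 2 + 4403 = 4405)
I = 49
M = 5425 (M = -4 + (((-37 + 49)² + 880) + 4405) = -4 + ((12² + 880) + 4405) = -4 + ((144 + 880) + 4405) = -4 + (1024 + 4405) = -4 + 5429 = 5425)
-((M + L(-138)) - 32203) = -((5425 - 138) - 32203) = -(5287 - 32203) = -1*(-26916) = 26916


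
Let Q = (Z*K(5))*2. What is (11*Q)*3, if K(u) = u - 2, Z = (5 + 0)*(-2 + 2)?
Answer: 0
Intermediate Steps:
Z = 0 (Z = 5*0 = 0)
K(u) = -2 + u
Q = 0 (Q = (0*(-2 + 5))*2 = (0*3)*2 = 0*2 = 0)
(11*Q)*3 = (11*0)*3 = 0*3 = 0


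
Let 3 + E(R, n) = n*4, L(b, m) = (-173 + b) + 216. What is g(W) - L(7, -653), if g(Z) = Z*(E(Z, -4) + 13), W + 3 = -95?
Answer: 538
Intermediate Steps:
W = -98 (W = -3 - 95 = -98)
L(b, m) = 43 + b
E(R, n) = -3 + 4*n (E(R, n) = -3 + n*4 = -3 + 4*n)
g(Z) = -6*Z (g(Z) = Z*((-3 + 4*(-4)) + 13) = Z*((-3 - 16) + 13) = Z*(-19 + 13) = Z*(-6) = -6*Z)
g(W) - L(7, -653) = -6*(-98) - (43 + 7) = 588 - 1*50 = 588 - 50 = 538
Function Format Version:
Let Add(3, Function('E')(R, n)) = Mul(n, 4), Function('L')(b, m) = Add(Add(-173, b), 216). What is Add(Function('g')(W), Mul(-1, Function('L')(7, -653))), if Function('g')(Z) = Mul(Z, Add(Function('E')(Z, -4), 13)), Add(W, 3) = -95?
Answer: 538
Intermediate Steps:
W = -98 (W = Add(-3, -95) = -98)
Function('L')(b, m) = Add(43, b)
Function('E')(R, n) = Add(-3, Mul(4, n)) (Function('E')(R, n) = Add(-3, Mul(n, 4)) = Add(-3, Mul(4, n)))
Function('g')(Z) = Mul(-6, Z) (Function('g')(Z) = Mul(Z, Add(Add(-3, Mul(4, -4)), 13)) = Mul(Z, Add(Add(-3, -16), 13)) = Mul(Z, Add(-19, 13)) = Mul(Z, -6) = Mul(-6, Z))
Add(Function('g')(W), Mul(-1, Function('L')(7, -653))) = Add(Mul(-6, -98), Mul(-1, Add(43, 7))) = Add(588, Mul(-1, 50)) = Add(588, -50) = 538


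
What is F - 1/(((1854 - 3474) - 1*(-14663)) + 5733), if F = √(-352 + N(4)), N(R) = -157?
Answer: -1/18776 + I*√509 ≈ -5.3259e-5 + 22.561*I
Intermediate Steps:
F = I*√509 (F = √(-352 - 157) = √(-509) = I*√509 ≈ 22.561*I)
F - 1/(((1854 - 3474) - 1*(-14663)) + 5733) = I*√509 - 1/(((1854 - 3474) - 1*(-14663)) + 5733) = I*√509 - 1/((-1620 + 14663) + 5733) = I*√509 - 1/(13043 + 5733) = I*√509 - 1/18776 = -1/18776 + I*√509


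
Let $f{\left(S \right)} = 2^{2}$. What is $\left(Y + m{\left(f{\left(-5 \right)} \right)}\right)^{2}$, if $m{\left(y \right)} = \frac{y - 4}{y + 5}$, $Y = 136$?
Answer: $18496$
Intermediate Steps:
$f{\left(S \right)} = 4$
$m{\left(y \right)} = \frac{-4 + y}{5 + y}$
$\left(Y + m{\left(f{\left(-5 \right)} \right)}\right)^{2} = \left(136 + \frac{-4 + 4}{5 + 4}\right)^{2} = \left(136 + \frac{1}{9} \cdot 0\right)^{2} = \left(136 + 0\right)^{2} = 136^{2} = 18496$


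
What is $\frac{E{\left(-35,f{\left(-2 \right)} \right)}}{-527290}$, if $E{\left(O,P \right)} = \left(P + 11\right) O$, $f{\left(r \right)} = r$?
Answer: $\frac{63}{105458} \approx 0.00059739$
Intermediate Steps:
$E{\left(O,P \right)} = O \left(11 + P\right)$ ($E{\left(O,P \right)} = \left(11 + P\right) O = O \left(11 + P\right)$)
$\frac{E{\left(-35,f{\left(-2 \right)} \right)}}{-527290} = \frac{\left(-35\right) \left(11 - 2\right)}{-527290} = \left(-35\right) 9 \left(- \frac{1}{527290}\right) = \left(-315\right) \left(- \frac{1}{527290}\right) = \frac{63}{105458}$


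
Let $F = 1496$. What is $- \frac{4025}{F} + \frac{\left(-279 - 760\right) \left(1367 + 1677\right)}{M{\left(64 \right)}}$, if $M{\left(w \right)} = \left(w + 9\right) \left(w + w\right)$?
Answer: $- \frac{149032273}{436832} \approx -341.17$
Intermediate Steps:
$M{\left(w \right)} = 2 w \left(9 + w\right)$ ($M{\left(w \right)} = \left(9 + w\right) 2 w = 2 w \left(9 + w\right)$)
$- \frac{4025}{F} + \frac{\left(-279 - 760\right) \left(1367 + 1677\right)}{M{\left(64 \right)}} = - \frac{4025}{1496} + \frac{\left(-279 - 760\right) \left(1367 + 1677\right)}{2 \cdot 64 \left(9 + 64\right)} = \left(-4025\right) \frac{1}{1496} + \frac{\left(-1039\right) 3044}{2 \cdot 64 \cdot 73} = - \frac{4025}{1496} - \frac{3162716}{9344} = - \frac{4025}{1496} - \frac{790679}{2336} = - \frac{149032273}{436832}$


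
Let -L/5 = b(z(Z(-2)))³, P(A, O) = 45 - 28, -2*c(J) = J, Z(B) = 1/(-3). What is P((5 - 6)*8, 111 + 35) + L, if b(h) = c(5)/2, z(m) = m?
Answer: 1713/64 ≈ 26.766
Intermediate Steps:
Z(B) = -⅓
c(J) = -J/2
P(A, O) = 17
b(h) = -5/4 (b(h) = -½*5/2 = -5/2*½ = -5/4)
L = 625/64 (L = -5*(-5/4)³ = -5*(-125/64) = 625/64 ≈ 9.7656)
P((5 - 6)*8, 111 + 35) + L = 17 + 625/64 = 1713/64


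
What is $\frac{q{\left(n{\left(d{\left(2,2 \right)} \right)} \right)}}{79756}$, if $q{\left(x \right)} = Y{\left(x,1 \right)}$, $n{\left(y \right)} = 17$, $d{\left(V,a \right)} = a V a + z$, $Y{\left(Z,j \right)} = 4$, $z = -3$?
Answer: $\frac{1}{19939} \approx 5.0153 \cdot 10^{-5}$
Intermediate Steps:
$d{\left(V,a \right)} = -3 + V a^{2}$ ($d{\left(V,a \right)} = a V a - 3 = V a a - 3 = V a^{2} - 3 = -3 + V a^{2}$)
$q{\left(x \right)} = 4$
$\frac{q{\left(n{\left(d{\left(2,2 \right)} \right)} \right)}}{79756} = \frac{4}{79756} = 4 \cdot \frac{1}{79756} = \frac{1}{19939}$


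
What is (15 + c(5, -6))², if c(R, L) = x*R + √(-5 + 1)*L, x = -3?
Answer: -144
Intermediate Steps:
c(R, L) = -3*R + 2*I*L (c(R, L) = -3*R + √(-5 + 1)*L = -3*R + √(-4)*L = -3*R + (2*I)*L = -3*R + 2*I*L)
(15 + c(5, -6))² = (15 + (-3*5 + 2*I*(-6)))² = (15 + (-15 - 12*I))² = (-12*I)² = -144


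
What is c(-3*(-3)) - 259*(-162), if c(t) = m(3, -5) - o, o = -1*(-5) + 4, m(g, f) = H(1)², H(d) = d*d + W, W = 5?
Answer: 41985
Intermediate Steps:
H(d) = 5 + d² (H(d) = d*d + 5 = d² + 5 = 5 + d²)
m(g, f) = 36 (m(g, f) = (5 + 1²)² = (5 + 1)² = 6² = 36)
o = 9 (o = 5 + 4 = 9)
c(t) = 27 (c(t) = 36 - 1*9 = 36 - 9 = 27)
c(-3*(-3)) - 259*(-162) = 27 - 259*(-162) = 27 + 41958 = 41985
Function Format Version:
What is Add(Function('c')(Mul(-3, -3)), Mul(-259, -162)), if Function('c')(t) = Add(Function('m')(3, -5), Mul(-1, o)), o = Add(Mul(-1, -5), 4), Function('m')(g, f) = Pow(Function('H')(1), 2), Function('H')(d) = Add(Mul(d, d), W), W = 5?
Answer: 41985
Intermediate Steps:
Function('H')(d) = Add(5, Pow(d, 2)) (Function('H')(d) = Add(Mul(d, d), 5) = Add(Pow(d, 2), 5) = Add(5, Pow(d, 2)))
Function('m')(g, f) = 36 (Function('m')(g, f) = Pow(Add(5, Pow(1, 2)), 2) = Pow(Add(5, 1), 2) = Pow(6, 2) = 36)
o = 9 (o = Add(5, 4) = 9)
Function('c')(t) = 27 (Function('c')(t) = Add(36, Mul(-1, 9)) = Add(36, -9) = 27)
Add(Function('c')(Mul(-3, -3)), Mul(-259, -162)) = Add(27, Mul(-259, -162)) = Add(27, 41958) = 41985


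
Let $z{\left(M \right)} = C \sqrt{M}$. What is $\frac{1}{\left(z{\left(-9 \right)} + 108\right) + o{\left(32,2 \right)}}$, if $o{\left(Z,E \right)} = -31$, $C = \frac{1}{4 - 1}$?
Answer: $\frac{77}{5930} - \frac{i}{5930} \approx 0.012985 - 0.00016863 i$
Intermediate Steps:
$C = \frac{1}{3} \approx 0.33333$
$z{\left(M \right)} = \frac{\sqrt{M}}{3}$
$\frac{1}{\left(z{\left(-9 \right)} + 108\right) + o{\left(32,2 \right)}} = \frac{1}{\left(\frac{\sqrt{-9}}{3} + 108\right) - 31} = \frac{1}{\left(\frac{3 i}{3} + 108\right) - 31} = \frac{1}{\left(i + 108\right) - 31} = \frac{1}{\left(108 + i\right) - 31} = \frac{1}{77 + i} = \frac{77 - i}{5930}$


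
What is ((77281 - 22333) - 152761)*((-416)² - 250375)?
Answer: 7562803347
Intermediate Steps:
((77281 - 22333) - 152761)*((-416)² - 250375) = (54948 - 152761)*(173056 - 250375) = -97813*(-77319) = 7562803347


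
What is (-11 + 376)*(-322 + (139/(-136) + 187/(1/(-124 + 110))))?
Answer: -145992335/136 ≈ -1.0735e+6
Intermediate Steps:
(-11 + 376)*(-322 + (139/(-136) + 187/(1/(-124 + 110)))) = 365*(-322 + (139*(-1/136) + 187/(1/(-14)))) = 365*(-322 + (-139/136 + 187/(-1/14))) = 365*(-322 + (-139/136 + 187*(-14))) = 365*(-322 + (-139/136 - 2618)) = 365*(-322 - 356187/136) = 365*(-399979/136) = -145992335/136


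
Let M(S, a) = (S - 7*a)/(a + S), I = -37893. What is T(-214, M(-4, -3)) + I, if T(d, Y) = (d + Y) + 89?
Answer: -266143/7 ≈ -38020.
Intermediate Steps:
M(S, a) = (S - 7*a)/(S + a)
T(d, Y) = 89 + Y + d (T(d, Y) = (Y + d) + 89 = 89 + Y + d)
T(-214, M(-4, -3)) + I = (89 + (-4 - 7*(-3))/(-4 - 3) - 214) - 37893 = (89 + (-4 + 21)/(-7) - 214) - 37893 = (89 - ⅐*17 - 214) - 37893 = (89 - 17/7 - 214) - 37893 = -892/7 - 37893 = -266143/7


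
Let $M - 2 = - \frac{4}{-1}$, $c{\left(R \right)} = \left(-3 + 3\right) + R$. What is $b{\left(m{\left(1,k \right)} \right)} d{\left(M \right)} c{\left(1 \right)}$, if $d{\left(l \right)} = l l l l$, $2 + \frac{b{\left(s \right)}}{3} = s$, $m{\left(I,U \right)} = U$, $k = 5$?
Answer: $11664$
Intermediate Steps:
$b{\left(s \right)} = -6 + 3 s$
$c{\left(R \right)} = R$ ($c{\left(R \right)} = 0 + R = R$)
$M = 6$ ($M = 2 - \frac{4}{-1} = 2 - -4 = 2 + 4 = 6$)
$d{\left(l \right)} = l^{4}$ ($d{\left(l \right)} = l^{2} l l = l^{3} l = l^{4}$)
$b{\left(m{\left(1,k \right)} \right)} d{\left(M \right)} c{\left(1 \right)} = \left(-6 + 3 \cdot 5\right) 6^{4} \cdot 1 = \left(-6 + 15\right) 1296 \cdot 1 = 9 \cdot 1296 \cdot 1 = 11664 \cdot 1 = 11664$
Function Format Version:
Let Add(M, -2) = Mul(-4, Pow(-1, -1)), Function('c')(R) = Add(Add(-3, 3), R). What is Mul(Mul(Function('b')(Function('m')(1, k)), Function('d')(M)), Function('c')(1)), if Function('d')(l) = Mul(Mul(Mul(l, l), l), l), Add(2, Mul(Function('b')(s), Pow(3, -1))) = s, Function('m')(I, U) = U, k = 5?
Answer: 11664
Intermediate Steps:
Function('b')(s) = Add(-6, Mul(3, s))
Function('c')(R) = R (Function('c')(R) = Add(0, R) = R)
M = 6 (M = Add(2, Mul(-4, Pow(-1, -1))) = Add(2, Mul(-4, -1)) = Add(2, 4) = 6)
Function('d')(l) = Pow(l, 4) (Function('d')(l) = Mul(Mul(Pow(l, 2), l), l) = Mul(Pow(l, 3), l) = Pow(l, 4))
Mul(Mul(Function('b')(Function('m')(1, k)), Function('d')(M)), Function('c')(1)) = Mul(Mul(Add(-6, Mul(3, 5)), Pow(6, 4)), 1) = Mul(Mul(Add(-6, 15), 1296), 1) = Mul(Mul(9, 1296), 1) = Mul(11664, 1) = 11664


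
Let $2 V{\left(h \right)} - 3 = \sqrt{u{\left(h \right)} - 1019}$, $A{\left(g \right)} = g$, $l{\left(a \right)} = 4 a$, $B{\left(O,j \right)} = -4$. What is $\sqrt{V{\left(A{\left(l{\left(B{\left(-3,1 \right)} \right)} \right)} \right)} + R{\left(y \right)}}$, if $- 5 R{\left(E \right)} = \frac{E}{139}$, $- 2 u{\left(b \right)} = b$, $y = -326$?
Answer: $\frac{\sqrt{3804430 + 966050 i \sqrt{1011}}}{1390} \approx 2.9991 + 2.6505 i$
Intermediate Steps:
$u{\left(b \right)} = - \frac{b}{2}$
$R{\left(E \right)} = - \frac{E}{695}$ ($R{\left(E \right)} = - \frac{E \frac{1}{139}}{5} = - \frac{\frac{1}{139} E}{5} = - \frac{E}{695}$)
$V{\left(h \right)} = \frac{3}{2} + \frac{\sqrt{-1019 - \frac{h}{2}}}{2}$ ($V{\left(h \right)} = \frac{3}{2} + \frac{\sqrt{- \frac{h}{2} - 1019}}{2} = \frac{3}{2} + \frac{\sqrt{-1019 - \frac{h}{2}}}{2}$)
$\sqrt{V{\left(A{\left(l{\left(B{\left(-3,1 \right)} \right)} \right)} \right)} + R{\left(y \right)}} = \sqrt{\left(\frac{3}{2} + \frac{\sqrt{-4076 - 2 \cdot 4 \left(-4\right)}}{4}\right) - - \frac{326}{695}} = \sqrt{\left(\frac{3}{2} + \frac{\sqrt{-4076 - -32}}{4}\right) + \frac{326}{695}} = \sqrt{\left(\frac{3}{2} + \frac{\sqrt{-4076 + 32}}{4}\right) + \frac{326}{695}} = \sqrt{\left(\frac{3}{2} + \frac{\sqrt{-4044}}{4}\right) + \frac{326}{695}} = \sqrt{\left(\frac{3}{2} + \frac{2 i \sqrt{1011}}{4}\right) + \frac{326}{695}} = \sqrt{\left(\frac{3}{2} + \frac{i \sqrt{1011}}{2}\right) + \frac{326}{695}} = \sqrt{\frac{2737}{1390} + \frac{i \sqrt{1011}}{2}}$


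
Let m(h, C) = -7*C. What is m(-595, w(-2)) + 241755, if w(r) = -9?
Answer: 241818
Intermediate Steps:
m(-595, w(-2)) + 241755 = -7*(-9) + 241755 = 63 + 241755 = 241818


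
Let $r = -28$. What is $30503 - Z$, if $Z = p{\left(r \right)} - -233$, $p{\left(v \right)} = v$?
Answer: $30298$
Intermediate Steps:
$Z = 205$ ($Z = -28 - -233 = -28 + 233 = 205$)
$30503 - Z = 30503 - 205 = 30298$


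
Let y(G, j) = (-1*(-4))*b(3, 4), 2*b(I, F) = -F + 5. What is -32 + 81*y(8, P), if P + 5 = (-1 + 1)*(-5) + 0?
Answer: 130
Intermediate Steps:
b(I, F) = 5/2 - F/2 (b(I, F) = (-F + 5)/2 = (5 - F)/2 = 5/2 - F/2)
P = -5 (P = -5 + ((-1 + 1)*(-5) + 0) = -5 + (0*(-5) + 0) = -5 + (0 + 0) = -5 + 0 = -5)
y(G, j) = 2 (y(G, j) = (-1*(-4))*(5/2 - ½*4) = 4*(5/2 - 2) = 4*(½) = 2)
-32 + 81*y(8, P) = -32 + 81*2 = -32 + 162 = 130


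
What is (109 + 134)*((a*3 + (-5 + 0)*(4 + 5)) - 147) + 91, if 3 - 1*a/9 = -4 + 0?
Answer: -638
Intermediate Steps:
a = 63 (a = 27 - 9*(-4 + 0) = 27 - 9*(-4) = 27 + 36 = 63)
(109 + 134)*((a*3 + (-5 + 0)*(4 + 5)) - 147) + 91 = (109 + 134)*((63*3 + (-5 + 0)*(4 + 5)) - 147) + 91 = 243*((189 - 5*9) - 147) + 91 = 243*((189 - 45) - 147) + 91 = 243*(144 - 147) + 91 = 243*(-3) + 91 = -729 + 91 = -638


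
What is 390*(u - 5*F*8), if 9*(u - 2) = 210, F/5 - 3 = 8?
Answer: -848120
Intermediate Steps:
F = 55 (F = 15 + 5*8 = 15 + 40 = 55)
u = 76/3 (u = 2 + (⅑)*210 = 2 + 70/3 = 76/3 ≈ 25.333)
390*(u - 5*F*8) = 390*(76/3 - 5*55*8) = 390*(76/3 - 275*8) = 390*(76/3 - 2200) = 390*(-6524/3) = -848120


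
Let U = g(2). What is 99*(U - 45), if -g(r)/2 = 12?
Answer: -6831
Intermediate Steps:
g(r) = -24 (g(r) = -2*12 = -24)
U = -24
99*(U - 45) = 99*(-24 - 45) = 99*(-69) = -6831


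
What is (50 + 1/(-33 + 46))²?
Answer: 423801/169 ≈ 2507.7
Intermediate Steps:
(50 + 1/(-33 + 46))² = (50 + 1/13)² = (651/13)² = 423801/169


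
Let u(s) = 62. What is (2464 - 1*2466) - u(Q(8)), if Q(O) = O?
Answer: -64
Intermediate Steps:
(2464 - 1*2466) - u(Q(8)) = (2464 - 1*2466) - 1*62 = (2464 - 2466) - 62 = -2 - 62 = -64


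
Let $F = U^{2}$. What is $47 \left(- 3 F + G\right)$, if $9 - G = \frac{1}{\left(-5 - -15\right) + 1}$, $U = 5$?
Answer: $- \frac{34169}{11} \approx -3106.3$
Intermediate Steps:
$F = 25$ ($F = 5^{2} = 25$)
$G = \frac{98}{11}$ ($G = 9 - \frac{1}{\left(-5 - -15\right) + 1} = 9 - \frac{1}{\left(-5 + 15\right) + 1} = 9 - \frac{1}{10 + 1} = 9 - \frac{1}{11} = \frac{98}{11} \approx 8.9091$)
$47 \left(- 3 F + G\right) = 47 \left(\left(-3\right) 25 + \frac{98}{11}\right) = 47 \left(-75 + \frac{98}{11}\right) = 47 \left(- \frac{727}{11}\right) = - \frac{34169}{11}$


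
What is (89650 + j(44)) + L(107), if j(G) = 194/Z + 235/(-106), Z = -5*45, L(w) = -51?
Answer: 2136862711/23850 ≈ 89596.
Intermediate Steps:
Z = -225
j(G) = -73439/23850 (j(G) = 194/(-225) + 235/(-106) = 194*(-1/225) + 235*(-1/106) = -194/225 - 235/106 = -73439/23850)
(89650 + j(44)) + L(107) = (89650 - 73439/23850) - 51 = 2138079061/23850 - 51 = 2136862711/23850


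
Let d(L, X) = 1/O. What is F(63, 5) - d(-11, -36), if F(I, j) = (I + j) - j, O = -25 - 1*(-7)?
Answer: 1135/18 ≈ 63.056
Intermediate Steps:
O = -18 (O = -25 + 7 = -18)
d(L, X) = -1/18 (d(L, X) = 1/(-18) = -1/18)
F(I, j) = I
F(63, 5) - d(-11, -36) = 63 - 1*(-1/18) = 63 + 1/18 = 1135/18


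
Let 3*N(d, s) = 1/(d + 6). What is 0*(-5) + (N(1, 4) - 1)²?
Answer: 400/441 ≈ 0.90703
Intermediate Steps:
N(d, s) = 1/(3*(6 + d)) (N(d, s) = 1/(3*(d + 6)) = 1/(3*(6 + d)))
0*(-5) + (N(1, 4) - 1)² = 0*(-5) + (1/(3*(6 + 1)) - 1)² = 0 + ((⅓)/7 - 1)² = 0 + ((⅓)*(⅐) - 1)² = 0 + (1/21 - 1)² = 0 + (-20/21)² = 0 + 400/441 = 400/441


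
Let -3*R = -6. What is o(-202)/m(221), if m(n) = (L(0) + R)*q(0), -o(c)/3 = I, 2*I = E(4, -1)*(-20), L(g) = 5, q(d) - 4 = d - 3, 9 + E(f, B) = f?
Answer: -150/7 ≈ -21.429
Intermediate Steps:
E(f, B) = -9 + f
q(d) = 1 + d (q(d) = 4 + (d - 3) = 4 + (-3 + d) = 1 + d)
R = 2 (R = -1/3*(-6) = 2)
I = 50 (I = ((-9 + 4)*(-20))/2 = (-5*(-20))/2 = (1/2)*100 = 50)
o(c) = -150 (o(c) = -3*50 = -150)
m(n) = 7 (m(n) = (5 + 2)*(1 + 0) = 7*1 = 7)
o(-202)/m(221) = -150/7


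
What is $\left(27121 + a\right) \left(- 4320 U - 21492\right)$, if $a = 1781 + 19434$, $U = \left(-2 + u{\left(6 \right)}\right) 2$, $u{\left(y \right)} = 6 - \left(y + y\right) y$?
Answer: $27359529408$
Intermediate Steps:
$u{\left(y \right)} = 6 - 2 y^{2}$ ($u{\left(y \right)} = 6 - 2 y y = 6 - 2 y^{2}$)
$U = -136$ ($U = \left(-2 + \left(6 - 2 \cdot 6^{2}\right)\right) 2 = \left(-2 + \left(6 - 72\right)\right) 2 = \left(-2 - 66\right) 2 = \left(-68\right) 2 = -136$)
$a = 21215$
$\left(27121 + a\right) \left(- 4320 U - 21492\right) = \left(27121 + 21215\right) \left(\left(-4320\right) \left(-136\right) - 21492\right) = 48336 \left(587520 - 21492\right) = 48336 \cdot 566028 = 27359529408$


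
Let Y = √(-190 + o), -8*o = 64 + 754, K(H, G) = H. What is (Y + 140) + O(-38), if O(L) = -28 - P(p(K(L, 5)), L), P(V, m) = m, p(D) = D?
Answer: 150 + I*√1169/2 ≈ 150.0 + 17.095*I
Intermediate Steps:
o = -409/4 (o = -(64 + 754)/8 = -⅛*818 = -409/4 ≈ -102.25)
Y = I*√1169/2 (Y = √(-190 - 409/4) = √(-1169/4) = I*√1169/2 ≈ 17.095*I)
O(L) = -28 - L
(Y + 140) + O(-38) = (I*√1169/2 + 140) + (-28 - 1*(-38)) = (140 + I*√1169/2) + (-28 + 38) = (140 + I*√1169/2) + 10 = 150 + I*√1169/2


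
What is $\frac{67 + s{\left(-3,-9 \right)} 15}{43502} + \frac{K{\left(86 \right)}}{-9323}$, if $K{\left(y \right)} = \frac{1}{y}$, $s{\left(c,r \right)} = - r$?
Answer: $\frac{80957827}{17439473278} \approx 0.0046422$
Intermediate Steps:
$\frac{67 + s{\left(-3,-9 \right)} 15}{43502} + \frac{K{\left(86 \right)}}{-9323} = \frac{67 + \left(-1\right) \left(-9\right) 15}{43502} + \frac{1}{86 \left(-9323\right)} = \left(67 + 9 \cdot 15\right) \frac{1}{43502} + \frac{1}{86} \left(- \frac{1}{9323}\right) = \left(67 + 135\right) \frac{1}{43502} - \frac{1}{801778} = 202 \cdot \frac{1}{43502} - \frac{1}{801778} = \frac{101}{21751} - \frac{1}{801778} = \frac{80957827}{17439473278}$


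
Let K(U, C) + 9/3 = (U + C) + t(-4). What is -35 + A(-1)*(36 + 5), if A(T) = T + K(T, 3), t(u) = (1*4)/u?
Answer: -158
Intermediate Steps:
t(u) = 4/u
K(U, C) = -4 + C + U (K(U, C) = -3 + ((U + C) + 4/(-4)) = -3 + ((C + U) + 4*(-¼)) = -3 + ((C + U) - 1) = -3 + (-1 + C + U) = -4 + C + U)
A(T) = -1 + 2*T (A(T) = T + (-4 + 3 + T) = T + (-1 + T) = -1 + 2*T)
-35 + A(-1)*(36 + 5) = -35 + (-1 + 2*(-1))*(36 + 5) = -35 + (-1 - 2)*41 = -35 - 3*41 = -35 - 123 = -158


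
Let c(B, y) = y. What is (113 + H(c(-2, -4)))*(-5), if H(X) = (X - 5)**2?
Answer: -970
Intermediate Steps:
H(X) = (-5 + X)**2
(113 + H(c(-2, -4)))*(-5) = (113 + (-5 - 4)**2)*(-5) = (113 + (-9)**2)*(-5) = (113 + 81)*(-5) = 194*(-5) = -970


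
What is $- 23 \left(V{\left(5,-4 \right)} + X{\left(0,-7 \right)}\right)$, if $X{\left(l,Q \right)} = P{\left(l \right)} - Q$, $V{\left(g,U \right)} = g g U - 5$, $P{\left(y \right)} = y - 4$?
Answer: $2346$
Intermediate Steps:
$P{\left(y \right)} = -4 + y$
$V{\left(g,U \right)} = -5 + U g^{2}$ ($V{\left(g,U \right)} = g^{2} U - 5 = U g^{2} - 5 = -5 + U g^{2}$)
$X{\left(l,Q \right)} = -4 + l - Q$ ($X{\left(l,Q \right)} = \left(-4 + l\right) - Q = -4 + l - Q$)
$- 23 \left(V{\left(5,-4 \right)} + X{\left(0,-7 \right)}\right) = - 23 \left(\left(-5 - 4 \cdot 5^{2}\right) - -3\right) = - 23 \left(\left(-5 - 100\right) + \left(-4 + 0 + 7\right)\right) = - 23 \left(\left(-5 - 100\right) + 3\right) = - 23 \left(-105 + 3\right) = \left(-23\right) \left(-102\right) = 2346$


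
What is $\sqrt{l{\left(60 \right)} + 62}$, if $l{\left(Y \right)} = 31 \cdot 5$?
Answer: $\sqrt{217} \approx 14.731$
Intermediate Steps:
$l{\left(Y \right)} = 155$
$\sqrt{l{\left(60 \right)} + 62} = \sqrt{155 + 62} = \sqrt{217}$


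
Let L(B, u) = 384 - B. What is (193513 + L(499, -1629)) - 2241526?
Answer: -2048128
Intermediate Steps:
(193513 + L(499, -1629)) - 2241526 = (193513 + (384 - 1*499)) - 2241526 = (193513 + (384 - 499)) - 2241526 = (193513 - 115) - 2241526 = 193398 - 2241526 = -2048128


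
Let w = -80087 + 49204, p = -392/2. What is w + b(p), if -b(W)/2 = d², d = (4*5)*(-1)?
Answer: -31683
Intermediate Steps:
d = -20 (d = 20*(-1) = -20)
p = -196 (p = -392*½ = -196)
b(W) = -800 (b(W) = -2*(-20)² = -2*400 = -800)
w = -30883
w + b(p) = -30883 - 800 = -31683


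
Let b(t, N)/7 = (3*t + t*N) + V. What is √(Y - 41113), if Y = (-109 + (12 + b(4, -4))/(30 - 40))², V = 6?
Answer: I*√716461/5 ≈ 169.29*I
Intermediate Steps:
b(t, N) = 42 + 21*t + 7*N*t (b(t, N) = 7*((3*t + t*N) + 6) = 7*((3*t + N*t) + 6) = 7*(6 + 3*t + N*t) = 42 + 21*t + 7*N*t)
Y = 311364/25 (Y = (-109 + (12 + (42 + 21*4 + 7*(-4)*4))/(30 - 40))² = (-109 + (12 + (42 + 84 - 112))/(-10))² = (-109 + (12 + 14)*(-⅒))² = (-109 + 26*(-⅒))² = (-109 - 13/5)² = (-558/5)² = 311364/25 ≈ 12455.)
√(Y - 41113) = √(311364/25 - 41113) = √(-716461/25) = I*√716461/5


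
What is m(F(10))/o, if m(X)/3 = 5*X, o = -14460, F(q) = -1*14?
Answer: 7/482 ≈ 0.014523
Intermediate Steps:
F(q) = -14
m(X) = 15*X (m(X) = 3*(5*X) = 15*X)
m(F(10))/o = (15*(-14))/(-14460) = -210*(-1/14460) = 7/482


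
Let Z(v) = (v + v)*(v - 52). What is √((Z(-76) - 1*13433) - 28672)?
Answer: I*√22649 ≈ 150.5*I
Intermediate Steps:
Z(v) = 2*v*(-52 + v) (Z(v) = (2*v)*(-52 + v) = 2*v*(-52 + v))
√((Z(-76) - 1*13433) - 28672) = √((2*(-76)*(-52 - 76) - 1*13433) - 28672) = √((2*(-76)*(-128) - 13433) - 28672) = √((19456 - 13433) - 28672) = √(6023 - 28672) = √(-22649) = I*√22649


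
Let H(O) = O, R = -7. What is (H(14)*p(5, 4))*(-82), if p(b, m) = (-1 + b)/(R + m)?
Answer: 4592/3 ≈ 1530.7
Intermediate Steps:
p(b, m) = (-1 + b)/(-7 + m)
(H(14)*p(5, 4))*(-82) = (14*((-1 + 5)/(-7 + 4)))*(-82) = (14*(4/(-3)))*(-82) = (14*(-1/3*4))*(-82) = (14*(-4/3))*(-82) = -56/3*(-82) = 4592/3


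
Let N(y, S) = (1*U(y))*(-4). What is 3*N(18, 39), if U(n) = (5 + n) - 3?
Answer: -240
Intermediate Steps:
U(n) = 2 + n
N(y, S) = -8 - 4*y (N(y, S) = (1*(2 + y))*(-4) = (2 + y)*(-4) = -8 - 4*y)
3*N(18, 39) = 3*(-8 - 4*18) = 3*(-8 - 72) = 3*(-80) = -240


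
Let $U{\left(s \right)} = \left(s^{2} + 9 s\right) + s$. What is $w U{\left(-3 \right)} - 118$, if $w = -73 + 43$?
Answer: $512$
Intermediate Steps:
$w = -30$
$U{\left(s \right)} = s^{2} + 10 s$
$w U{\left(-3 \right)} - 118 = - 30 \left(- 3 \left(10 - 3\right)\right) - 118 = - 30 \left(\left(-3\right) 7\right) - 118 = \left(-30\right) \left(-21\right) - 118 = 630 - 118 = 512$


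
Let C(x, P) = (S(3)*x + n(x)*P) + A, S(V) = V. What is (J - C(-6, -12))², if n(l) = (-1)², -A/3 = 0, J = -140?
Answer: 12100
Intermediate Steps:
A = 0 (A = -3*0 = 0)
n(l) = 1
C(x, P) = P + 3*x (C(x, P) = (3*x + 1*P) + 0 = (3*x + P) + 0 = (P + 3*x) + 0 = P + 3*x)
(J - C(-6, -12))² = (-140 - (-12 + 3*(-6)))² = (-140 - (-12 - 18))² = (-140 - 1*(-30))² = (-140 + 30)² = (-110)² = 12100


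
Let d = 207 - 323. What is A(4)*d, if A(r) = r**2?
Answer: -1856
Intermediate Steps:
d = -116
A(4)*d = 4**2*(-116) = 16*(-116) = -1856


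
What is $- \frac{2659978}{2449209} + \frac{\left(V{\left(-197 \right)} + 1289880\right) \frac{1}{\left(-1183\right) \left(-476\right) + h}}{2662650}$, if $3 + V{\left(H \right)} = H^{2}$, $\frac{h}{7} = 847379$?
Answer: $- \frac{2094133151033461}{1928200204496475} \approx -1.0861$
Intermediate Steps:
$h = 5931653$ ($h = 7 \cdot 847379 = 5931653$)
$V{\left(H \right)} = -3 + H^{2}$
$- \frac{2659978}{2449209} + \frac{\left(V{\left(-197 \right)} + 1289880\right) \frac{1}{\left(-1183\right) \left(-476\right) + h}}{2662650} = - \frac{2659978}{2449209} + \frac{\left(\left(-3 + \left(-197\right)^{2}\right) + 1289880\right) \frac{1}{\left(-1183\right) \left(-476\right) + 5931653}}{2662650} = \left(-2659978\right) \frac{1}{2449209} + \frac{\left(-3 + 38809\right) + 1289880}{563108 + 5931653} \cdot \frac{1}{2662650} = - \frac{5086}{4683} + \frac{38806 + 1289880}{6494761} \cdot \frac{1}{2662650} = - \frac{5086}{4683} + 1328686 \cdot \frac{1}{6494761} \cdot \frac{1}{2662650} = - \frac{5086}{4683} + \frac{1328686}{6494761} \cdot \frac{1}{2662650} = - \frac{5086}{4683} + \frac{664343}{8646637688325} = - \frac{2094133151033461}{1928200204496475}$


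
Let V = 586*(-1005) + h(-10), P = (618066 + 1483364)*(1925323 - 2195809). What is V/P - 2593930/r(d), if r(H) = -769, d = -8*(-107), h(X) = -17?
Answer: 1474408994513371643/437105286739620 ≈ 3373.1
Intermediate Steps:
d = 856
P = -568407394980 (P = 2101430*(-270486) = -568407394980)
V = -588947 (V = 586*(-1005) - 17 = -588930 - 17 = -588947)
V/P - 2593930/r(d) = -588947/(-568407394980) - 2593930/(-769) = -588947*(-1/568407394980) - 2593930*(-1/769) = 588947/568407394980 + 2593930/769 = 1474408994513371643/437105286739620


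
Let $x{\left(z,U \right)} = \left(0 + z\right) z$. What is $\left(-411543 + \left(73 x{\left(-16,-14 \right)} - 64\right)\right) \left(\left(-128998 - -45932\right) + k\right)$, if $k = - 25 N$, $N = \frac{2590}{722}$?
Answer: $\frac{11795114437719}{361} \approx 3.2673 \cdot 10^{10}$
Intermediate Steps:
$N = \frac{1295}{361}$ ($N = 2590 \cdot \frac{1}{722} = \frac{1295}{361} \approx 3.5873$)
$x{\left(z,U \right)} = z^{2}$ ($x{\left(z,U \right)} = z z = z^{2}$)
$k = - \frac{32375}{361}$ ($k = \left(-25\right) \frac{1295}{361} = - \frac{32375}{361} \approx -89.681$)
$\left(-411543 + \left(73 x{\left(-16,-14 \right)} - 64\right)\right) \left(\left(-128998 - -45932\right) + k\right) = \left(-411543 - \left(64 - 73 \left(-16\right)^{2}\right)\right) \left(\left(-128998 - -45932\right) - \frac{32375}{361}\right) = \left(-411543 + \left(73 \cdot 256 - 64\right)\right) \left(\left(-128998 + 45932\right) - \frac{32375}{361}\right) = \left(-411543 + \left(18688 - 64\right)\right) \left(-83066 - \frac{32375}{361}\right) = \left(-411543 + 18624\right) \left(- \frac{30019201}{361}\right) = \left(-392919\right) \left(- \frac{30019201}{361}\right) = \frac{11795114437719}{361}$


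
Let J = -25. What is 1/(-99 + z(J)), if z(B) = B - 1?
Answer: -1/125 ≈ -0.0080000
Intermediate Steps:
z(B) = -1 + B
1/(-99 + z(J)) = 1/(-99 + (-1 - 25)) = 1/(-99 - 26) = 1/(-125) = -1/125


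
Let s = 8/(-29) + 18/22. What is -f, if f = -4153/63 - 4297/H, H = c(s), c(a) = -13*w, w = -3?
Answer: 144226/819 ≈ 176.10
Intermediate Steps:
s = 173/319 (s = 8*(-1/29) + 18*(1/22) = -8/29 + 9/11 = 173/319 ≈ 0.54232)
c(a) = 39 (c(a) = -13*(-3) = 39)
H = 39
f = -144226/819 (f = -4153/63 - 4297/39 = -144226/819 ≈ -176.10)
-f = -1*(-144226/819) = 144226/819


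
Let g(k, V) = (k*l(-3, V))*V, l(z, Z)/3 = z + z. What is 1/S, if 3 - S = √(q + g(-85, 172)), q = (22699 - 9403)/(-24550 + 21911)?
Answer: -2639/231480731 - 2*√458173906554/694442193 ≈ -0.0019608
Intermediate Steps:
l(z, Z) = 6*z (l(z, Z) = 3*(z + z) = 3*(2*z) = 6*z)
q = -13296/2639 (q = 13296/(-2639) = 13296*(-1/2639) = -13296/2639 ≈ -5.0383)
g(k, V) = -18*V*k (g(k, V) = (k*(6*(-3)))*V = (k*(-18))*V = (-18*k)*V = -18*V*k)
S = 3 - 2*√458173906554/2639 (S = 3 - √(-13296/2639 - 18*172*(-85)) = 3 - √(-13296/2639 + 263160) = 3 - √(694465944/2639) = 3 - 2*√458173906554/2639 ≈ -509.99)
1/S = 1/(3 - 2*√458173906554/2639)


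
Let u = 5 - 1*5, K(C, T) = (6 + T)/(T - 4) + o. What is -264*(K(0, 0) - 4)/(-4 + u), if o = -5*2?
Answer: -1023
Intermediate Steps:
o = -10
K(C, T) = -10 + (6 + T)/(-4 + T) (K(C, T) = (6 + T)/(T - 4) - 10 = (6 + T)/(-4 + T) - 10 = -10 + (6 + T)/(-4 + T))
u = 0 (u = 5 - 5 = 0)
-264*(K(0, 0) - 4)/(-4 + u) = -264*((46 - 9*0)/(-4 + 0) - 4)/(-4 + 0) = -264*((46 + 0)/(-4) - 4)/(-4) = -264*(-¼*46 - 4)*(-1)/4 = -264*(-23/2 - 4)*(-1)/4 = -(-4092)*(-1)/4 = -264*31/8 = -1023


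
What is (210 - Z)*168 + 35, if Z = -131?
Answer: 57323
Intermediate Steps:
(210 - Z)*168 + 35 = (210 - 1*(-131))*168 + 35 = (210 + 131)*168 + 35 = 341*168 + 35 = 57288 + 35 = 57323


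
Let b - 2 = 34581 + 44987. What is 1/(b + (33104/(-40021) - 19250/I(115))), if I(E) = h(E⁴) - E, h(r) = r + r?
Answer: 2799878244767/222783995818674732 ≈ 1.2568e-5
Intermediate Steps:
h(r) = 2*r
b = 79570 (b = 2 + (34581 + 44987) = 2 + 79568 = 79570)
I(E) = -E + 2*E⁴ (I(E) = 2*E⁴ - E = -E + 2*E⁴)
1/(b + (33104/(-40021) - 19250/I(115))) = 1/(79570 + (33104/(-40021) - 19250/(-1*115 + 2*115⁴))) = 1/(79570 + (33104*(-1/40021) - 19250/(-115 + 2*174900625))) = 1/(79570 + (-33104/40021 - 19250/(-115 + 349801250))) = 1/(79570 + (-33104/40021 - 19250/349801135)) = 1/(79570 + (-33104/40021 - 19250*1/349801135)) = 1/(79570 + (-33104/40021 - 3850/69960227)) = 1/(79570 - 2316117435458/2799878244767) = 1/(222783995818674732/2799878244767) = 2799878244767/222783995818674732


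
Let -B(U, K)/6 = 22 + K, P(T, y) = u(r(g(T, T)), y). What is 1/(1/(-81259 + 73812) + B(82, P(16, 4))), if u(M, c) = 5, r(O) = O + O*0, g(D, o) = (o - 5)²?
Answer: -7447/1206415 ≈ -0.0061728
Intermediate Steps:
g(D, o) = (-5 + o)²
r(O) = O (r(O) = O + 0 = O)
P(T, y) = 5
B(U, K) = -132 - 6*K (B(U, K) = -6*(22 + K) = -132 - 6*K)
1/(1/(-81259 + 73812) + B(82, P(16, 4))) = 1/(1/(-81259 + 73812) + (-132 - 6*5)) = 1/(1/(-7447) + (-132 - 30)) = 1/(-1/7447 - 162) = 1/(-1206415/7447) = -7447/1206415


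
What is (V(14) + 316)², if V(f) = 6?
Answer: 103684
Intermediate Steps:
(V(14) + 316)² = (6 + 316)² = 322² = 103684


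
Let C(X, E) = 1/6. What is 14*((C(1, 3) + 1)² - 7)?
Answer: -1421/18 ≈ -78.944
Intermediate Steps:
C(X, E) = ⅙
14*((C(1, 3) + 1)² - 7) = 14*((⅙ + 1)² - 7) = 14*((7/6)² - 7) = 14*(49/36 - 7) = 14*(-203/36) = -1421/18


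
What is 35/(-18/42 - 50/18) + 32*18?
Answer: 114147/202 ≈ 565.08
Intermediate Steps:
35/(-18/42 - 50/18) + 32*18 = 35/(-18*1/42 - 50*1/18) + 576 = 35/(-3/7 - 25/9) + 576 = 35/(-202/63) + 576 = 35*(-63/202) + 576 = -2205/202 + 576 = 114147/202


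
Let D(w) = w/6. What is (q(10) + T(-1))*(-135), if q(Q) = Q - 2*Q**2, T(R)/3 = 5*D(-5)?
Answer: 54675/2 ≈ 27338.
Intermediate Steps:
D(w) = w/6 (D(w) = w*(1/6) = w/6)
T(R) = -25/2 (T(R) = 3*(5*((1/6)*(-5))) = 3*(5*(-5/6)) = 3*(-25/6) = -25/2)
(q(10) + T(-1))*(-135) = (10*(1 - 2*10) - 25/2)*(-135) = (10*(1 - 20) - 25/2)*(-135) = (10*(-19) - 25/2)*(-135) = (-190 - 25/2)*(-135) = -405/2*(-135) = 54675/2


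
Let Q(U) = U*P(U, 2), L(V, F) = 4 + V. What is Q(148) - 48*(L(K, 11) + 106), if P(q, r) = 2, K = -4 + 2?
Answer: -4888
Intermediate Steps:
K = -2
Q(U) = 2*U (Q(U) = U*2 = 2*U)
Q(148) - 48*(L(K, 11) + 106) = 2*148 - 48*((4 - 2) + 106) = 296 - 48*(2 + 106) = 296 - 48*108 = 296 - 5184 = -4888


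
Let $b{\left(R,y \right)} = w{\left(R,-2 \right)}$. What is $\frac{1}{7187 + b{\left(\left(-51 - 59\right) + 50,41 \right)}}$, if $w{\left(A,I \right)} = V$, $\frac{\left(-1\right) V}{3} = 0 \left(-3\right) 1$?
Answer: $\frac{1}{7187} \approx 0.00013914$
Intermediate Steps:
$V = 0$ ($V = - 3 \cdot 0 \left(-3\right) 1 = - 3 \cdot 0 \cdot 1 = \left(-3\right) 0 = 0$)
$w{\left(A,I \right)} = 0$
$b{\left(R,y \right)} = 0$
$\frac{1}{7187 + b{\left(\left(-51 - 59\right) + 50,41 \right)}} = \frac{1}{7187 + 0} = \frac{1}{7187}$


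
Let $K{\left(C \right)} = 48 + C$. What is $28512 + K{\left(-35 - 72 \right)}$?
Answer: $28453$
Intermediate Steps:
$28512 + K{\left(-35 - 72 \right)} = 28512 + \left(48 - 107\right) = 28512 - 59 = 28453$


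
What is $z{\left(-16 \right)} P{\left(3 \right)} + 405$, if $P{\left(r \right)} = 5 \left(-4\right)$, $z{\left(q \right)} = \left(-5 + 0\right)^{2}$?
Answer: $-95$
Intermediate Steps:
$z{\left(q \right)} = 25$ ($z{\left(q \right)} = \left(-5\right)^{2} = 25$)
$P{\left(r \right)} = -20$
$z{\left(-16 \right)} P{\left(3 \right)} + 405 = 25 \left(-20\right) + 405 = -500 + 405 = -95$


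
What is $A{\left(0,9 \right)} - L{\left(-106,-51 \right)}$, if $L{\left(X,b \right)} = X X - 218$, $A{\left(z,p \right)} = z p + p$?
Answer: $-11009$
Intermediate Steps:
$A{\left(z,p \right)} = p + p z$ ($A{\left(z,p \right)} = p z + p = p + p z$)
$L{\left(X,b \right)} = -218 + X^{2}$ ($L{\left(X,b \right)} = X^{2} - 218 = -218 + X^{2}$)
$A{\left(0,9 \right)} - L{\left(-106,-51 \right)} = 9 \left(1 + 0\right) - \left(-218 + \left(-106\right)^{2}\right) = 9 \cdot 1 - \left(-218 + 11236\right) = 9 - 11018 = -11009$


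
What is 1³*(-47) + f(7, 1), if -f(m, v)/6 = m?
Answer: -89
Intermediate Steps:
f(m, v) = -6*m
1³*(-47) + f(7, 1) = 1³*(-47) - 6*7 = 1*(-47) - 42 = -47 - 42 = -89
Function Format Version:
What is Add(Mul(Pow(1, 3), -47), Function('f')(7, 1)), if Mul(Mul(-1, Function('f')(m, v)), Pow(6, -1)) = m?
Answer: -89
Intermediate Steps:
Function('f')(m, v) = Mul(-6, m)
Add(Mul(Pow(1, 3), -47), Function('f')(7, 1)) = Add(Mul(Pow(1, 3), -47), Mul(-6, 7)) = Add(Mul(1, -47), -42) = Add(-47, -42) = -89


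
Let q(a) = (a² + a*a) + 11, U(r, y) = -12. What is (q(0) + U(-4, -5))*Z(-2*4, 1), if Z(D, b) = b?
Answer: -1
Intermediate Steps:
q(a) = 11 + 2*a² (q(a) = (a² + a²) + 11 = 2*a² + 11 = 11 + 2*a²)
(q(0) + U(-4, -5))*Z(-2*4, 1) = ((11 + 2*0²) - 12)*1 = ((11 + 2*0) - 12)*1 = ((11 + 0) - 12)*1 = (11 - 12)*1 = -1*1 = -1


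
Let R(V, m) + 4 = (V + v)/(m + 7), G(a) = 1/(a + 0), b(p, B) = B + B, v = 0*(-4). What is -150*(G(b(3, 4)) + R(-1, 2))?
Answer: 7175/12 ≈ 597.92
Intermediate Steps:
v = 0
b(p, B) = 2*B
G(a) = 1/a
R(V, m) = -4 + V/(7 + m) (R(V, m) = -4 + (V + 0)/(m + 7) = -4 + V/(7 + m))
-150*(G(b(3, 4)) + R(-1, 2)) = -150*(1/(2*4) + (-28 - 1 - 4*2)/(7 + 2)) = -150*(1/8 + (-28 - 1 - 8)/9) = -150*(⅛ + (⅑)*(-37)) = -150*(⅛ - 37/9) = -150*(-287/72) = 7175/12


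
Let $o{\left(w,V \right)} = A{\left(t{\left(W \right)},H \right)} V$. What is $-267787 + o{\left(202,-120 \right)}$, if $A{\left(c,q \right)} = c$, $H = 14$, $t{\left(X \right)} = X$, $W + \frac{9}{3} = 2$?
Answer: $-267667$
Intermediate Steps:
$W = -1$ ($W = -3 + 2 = -1$)
$o{\left(w,V \right)} = - V$
$-267787 + o{\left(202,-120 \right)} = -267787 - -120 = -267787 + 120 = -267667$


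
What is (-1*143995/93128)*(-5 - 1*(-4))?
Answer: 143995/93128 ≈ 1.5462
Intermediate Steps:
(-1*143995/93128)*(-5 - 1*(-4)) = (-143995*1/93128)*(-5 + 4) = -143995/93128*(-1) = 143995/93128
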